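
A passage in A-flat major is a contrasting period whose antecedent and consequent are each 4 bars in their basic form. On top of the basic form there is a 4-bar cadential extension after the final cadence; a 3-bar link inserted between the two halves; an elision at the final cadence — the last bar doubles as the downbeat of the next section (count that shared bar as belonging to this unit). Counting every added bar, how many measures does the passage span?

Basic contrasting period: 4 + 4 = 8 bars.
8 (basic form) + 4 (cadential extension) + 3 (link) = 15.
The elision shares a bar with the next section but does not change this unit's count.

15 measures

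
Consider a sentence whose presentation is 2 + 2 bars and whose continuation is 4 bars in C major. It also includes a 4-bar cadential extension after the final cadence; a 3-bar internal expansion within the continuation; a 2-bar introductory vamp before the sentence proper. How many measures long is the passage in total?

Basic sentence: 2 + 2 + 4 = 8 bars.
8 (basic form) + 4 (cadential extension) + 3 (internal expansion) + 2 (introduction) = 17.

17 measures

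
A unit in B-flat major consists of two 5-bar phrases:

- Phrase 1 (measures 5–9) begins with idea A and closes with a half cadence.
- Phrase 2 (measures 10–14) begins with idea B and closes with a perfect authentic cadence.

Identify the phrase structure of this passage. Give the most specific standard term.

Phrase 1 ends with a half cadence (weaker) and phrase 2 with a perfect authentic cadence (stronger): antecedent + consequent = a period.
The two phrases open with different material (A / B), so the period is contrasting.

contrasting period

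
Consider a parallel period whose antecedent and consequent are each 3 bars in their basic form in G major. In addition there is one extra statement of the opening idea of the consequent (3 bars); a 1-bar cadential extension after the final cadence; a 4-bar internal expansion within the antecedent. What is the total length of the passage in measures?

Basic parallel period: 3 + 3 = 6 bars.
6 (basic form) + 3 (extra statement) + 1 (cadential extension) + 4 (internal expansion) = 14.

14 measures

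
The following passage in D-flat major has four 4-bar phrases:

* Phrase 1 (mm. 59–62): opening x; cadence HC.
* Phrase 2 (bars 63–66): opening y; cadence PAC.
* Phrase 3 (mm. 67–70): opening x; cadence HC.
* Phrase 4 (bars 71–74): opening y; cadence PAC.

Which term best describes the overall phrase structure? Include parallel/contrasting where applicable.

The cadence pattern HC–PAC–HC–PAC is weak–strong twice, and phrases 3–4 restate phrases 1–2: a period heard twice, not a double period (which would end weakly at phrase 2).

repeated period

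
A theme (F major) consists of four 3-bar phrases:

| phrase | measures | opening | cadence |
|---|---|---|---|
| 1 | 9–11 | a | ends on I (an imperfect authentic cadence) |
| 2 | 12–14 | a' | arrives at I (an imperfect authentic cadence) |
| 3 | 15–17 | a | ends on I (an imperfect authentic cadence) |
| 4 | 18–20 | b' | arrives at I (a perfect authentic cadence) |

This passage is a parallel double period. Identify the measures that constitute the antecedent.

In a double period the four phrases pair into a large antecedent (phrases 1–2, ending imperfect authentic cadence) and a large consequent (phrases 3–4, ending perfect authentic cadence). The antecedent spans mm. 9–14.

measures 9–14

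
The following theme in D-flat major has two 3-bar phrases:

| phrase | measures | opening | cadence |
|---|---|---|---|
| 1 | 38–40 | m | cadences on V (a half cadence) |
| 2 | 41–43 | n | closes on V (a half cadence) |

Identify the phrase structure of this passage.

The second phrase closes with a half cadence, which is not stronger than the first phrase's half cadence; without a weak→strong cadential pair there is no antecedent–consequent relationship, so this is a phrase group rather than a period.

phrase group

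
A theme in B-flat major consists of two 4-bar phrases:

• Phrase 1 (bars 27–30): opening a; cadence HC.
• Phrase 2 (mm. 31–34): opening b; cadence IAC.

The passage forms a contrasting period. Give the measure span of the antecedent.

The phrase ending with the weaker cadence (half cadence) is the antecedent; the one ending more conclusively (imperfect authentic cadence) is the consequent. The antecedent is measures 27–30.

measures 27–30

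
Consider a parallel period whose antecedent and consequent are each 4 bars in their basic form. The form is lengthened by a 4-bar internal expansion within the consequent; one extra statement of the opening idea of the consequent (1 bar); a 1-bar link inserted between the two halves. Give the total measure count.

Basic parallel period: 4 + 4 = 8 bars.
8 (basic form) + 4 (internal expansion) + 1 (extra statement) + 1 (link) = 14.

14 measures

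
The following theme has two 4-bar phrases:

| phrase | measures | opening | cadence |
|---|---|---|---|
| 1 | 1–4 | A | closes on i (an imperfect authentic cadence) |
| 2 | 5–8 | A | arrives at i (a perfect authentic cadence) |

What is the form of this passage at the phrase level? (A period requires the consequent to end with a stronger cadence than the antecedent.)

Phrase 1 ends with an imperfect authentic cadence (weaker) and phrase 2 with a perfect authentic cadence (stronger): antecedent + consequent = a period.
The two phrases open with the same material (A / A), so the period is parallel.

parallel period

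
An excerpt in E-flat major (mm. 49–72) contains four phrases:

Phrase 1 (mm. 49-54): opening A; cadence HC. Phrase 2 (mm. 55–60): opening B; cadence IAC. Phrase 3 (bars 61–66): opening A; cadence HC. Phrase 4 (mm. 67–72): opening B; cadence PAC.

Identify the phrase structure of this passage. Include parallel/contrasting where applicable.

Four phrases in two halves: the first half (mm. 49-60) ends with an imperfect authentic cadence, the second (mm. 61-72) with a perfect authentic cadence — a large antecedent–consequent pair, i.e. a double period.
Phrase 3 begins with the same material as phrase 1, making it parallel.

parallel double period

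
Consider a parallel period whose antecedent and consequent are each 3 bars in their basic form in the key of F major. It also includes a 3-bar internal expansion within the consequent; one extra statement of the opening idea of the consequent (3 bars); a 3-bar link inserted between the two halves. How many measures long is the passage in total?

Basic parallel period: 3 + 3 = 6 bars.
6 (basic form) + 3 (internal expansion) + 3 (extra statement) + 3 (link) = 15.

15 measures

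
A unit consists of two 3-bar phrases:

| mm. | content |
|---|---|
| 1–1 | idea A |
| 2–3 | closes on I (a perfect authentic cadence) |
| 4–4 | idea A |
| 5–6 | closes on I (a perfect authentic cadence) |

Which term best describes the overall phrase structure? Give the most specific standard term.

repeated phrase

Both phrases have the same opening (A) and the same cadence (perfect authentic cadence): the second is a restatement, not a consequent, so this is a repeated phrase rather than a period.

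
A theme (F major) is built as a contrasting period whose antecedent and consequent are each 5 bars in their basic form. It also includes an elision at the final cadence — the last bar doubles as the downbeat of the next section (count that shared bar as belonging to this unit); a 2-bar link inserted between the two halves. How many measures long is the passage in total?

12 measures

Basic contrasting period: 5 + 5 = 10 bars.
10 (basic form) + 2 (link) = 12.
The elision shares a bar with the next section but does not change this unit's count.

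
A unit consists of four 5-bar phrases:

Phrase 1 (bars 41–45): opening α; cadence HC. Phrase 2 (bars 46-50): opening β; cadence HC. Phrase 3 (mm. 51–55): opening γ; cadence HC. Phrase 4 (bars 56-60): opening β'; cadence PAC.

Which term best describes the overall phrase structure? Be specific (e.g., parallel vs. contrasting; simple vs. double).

contrasting double period

Four phrases in two halves: the first half (measures 41–50) ends with a half cadence, the second (mm. 51-60) with a perfect authentic cadence — a large antecedent–consequent pair, i.e. a double period.
Phrase 3 begins with different material from phrase 1, making it contrasting.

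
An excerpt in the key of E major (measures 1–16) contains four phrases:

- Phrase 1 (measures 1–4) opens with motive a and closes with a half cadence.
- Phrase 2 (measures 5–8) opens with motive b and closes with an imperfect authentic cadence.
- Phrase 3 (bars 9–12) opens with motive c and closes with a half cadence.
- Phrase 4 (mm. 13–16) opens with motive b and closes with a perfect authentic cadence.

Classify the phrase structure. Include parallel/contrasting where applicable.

contrasting double period

Four phrases in two halves: the first half (bars 1–8) ends with an imperfect authentic cadence, the second (bars 9-16) with a perfect authentic cadence — a large antecedent–consequent pair, i.e. a double period.
Phrase 3 begins with different material from phrase 1, making it contrasting.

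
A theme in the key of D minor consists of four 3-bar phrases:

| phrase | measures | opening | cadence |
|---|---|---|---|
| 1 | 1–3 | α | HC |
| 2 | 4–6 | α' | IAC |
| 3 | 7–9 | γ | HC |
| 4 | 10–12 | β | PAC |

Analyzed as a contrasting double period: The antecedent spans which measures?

In a double period the four phrases pair into a large antecedent (phrases 1–2, ending imperfect authentic cadence) and a large consequent (phrases 3–4, ending perfect authentic cadence). The antecedent spans mm. 1-6.

measures 1–6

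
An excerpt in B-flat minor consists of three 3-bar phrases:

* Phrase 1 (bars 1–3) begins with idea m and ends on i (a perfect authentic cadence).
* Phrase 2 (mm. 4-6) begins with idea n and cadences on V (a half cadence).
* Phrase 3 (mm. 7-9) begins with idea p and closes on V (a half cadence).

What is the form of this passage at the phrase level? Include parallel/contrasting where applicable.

The final phrase closes with a half cadence, which is not stronger than the preceding half cadence; the 3 phrases lack an overall antecedent–consequent design and so form a phrase group.

phrase group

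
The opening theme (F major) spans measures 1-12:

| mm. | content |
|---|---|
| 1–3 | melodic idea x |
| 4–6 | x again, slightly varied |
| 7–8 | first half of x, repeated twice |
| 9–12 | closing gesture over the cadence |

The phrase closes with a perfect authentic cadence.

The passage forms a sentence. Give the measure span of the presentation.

The presentation of a sentence is the basic idea (mm. 1-3) plus its repetition (mm. 4–6); the presentation is therefore mm. 1–6.

measures 1–6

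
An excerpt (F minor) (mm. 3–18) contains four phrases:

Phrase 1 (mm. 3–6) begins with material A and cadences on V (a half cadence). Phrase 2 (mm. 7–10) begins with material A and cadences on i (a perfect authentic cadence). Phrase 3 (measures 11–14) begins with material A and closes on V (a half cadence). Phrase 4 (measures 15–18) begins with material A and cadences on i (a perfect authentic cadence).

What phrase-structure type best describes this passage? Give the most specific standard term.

repeated period

The cadence pattern HC–PAC–HC–PAC is weak–strong twice, and phrases 3–4 restate phrases 1–2: a period heard twice, not a double period (which would end weakly at phrase 2).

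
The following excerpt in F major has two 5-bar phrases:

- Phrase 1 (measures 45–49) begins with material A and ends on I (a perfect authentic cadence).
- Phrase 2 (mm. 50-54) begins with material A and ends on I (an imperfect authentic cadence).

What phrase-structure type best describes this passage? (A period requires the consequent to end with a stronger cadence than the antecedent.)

phrase group

The second phrase closes with an imperfect authentic cadence, which is not stronger than the first phrase's perfect authentic cadence; without a weak→strong cadential pair there is no antecedent–consequent relationship, so this is a phrase group rather than a period.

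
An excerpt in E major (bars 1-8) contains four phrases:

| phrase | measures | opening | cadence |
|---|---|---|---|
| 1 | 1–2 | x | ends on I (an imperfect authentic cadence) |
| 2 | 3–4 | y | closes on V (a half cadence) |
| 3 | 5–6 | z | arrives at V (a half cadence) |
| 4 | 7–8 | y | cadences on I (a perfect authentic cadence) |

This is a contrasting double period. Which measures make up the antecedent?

In a double period the first pair of phrases (ending half cadence) is the large antecedent and the second pair (ending perfect authentic cadence) is the large consequent; the antecedent is measures 1–4.

measures 1–4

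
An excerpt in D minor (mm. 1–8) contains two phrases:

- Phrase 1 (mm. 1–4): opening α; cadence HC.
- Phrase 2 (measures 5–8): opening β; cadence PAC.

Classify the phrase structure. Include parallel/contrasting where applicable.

Phrase 1 ends with a half cadence (weaker) and phrase 2 with a perfect authentic cadence (stronger): antecedent + consequent = a period.
The two phrases open with different material (α / β), so the period is contrasting.

contrasting period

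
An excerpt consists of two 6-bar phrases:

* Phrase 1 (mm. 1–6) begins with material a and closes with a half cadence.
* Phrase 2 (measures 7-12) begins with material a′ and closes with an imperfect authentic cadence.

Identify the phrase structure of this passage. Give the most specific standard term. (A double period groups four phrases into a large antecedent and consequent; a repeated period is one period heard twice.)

Phrase 1 ends with a half cadence (weaker) and phrase 2 with an imperfect authentic cadence (stronger): antecedent + consequent = a period.
The two phrases open with the same material (a / a′), so the period is parallel.

parallel period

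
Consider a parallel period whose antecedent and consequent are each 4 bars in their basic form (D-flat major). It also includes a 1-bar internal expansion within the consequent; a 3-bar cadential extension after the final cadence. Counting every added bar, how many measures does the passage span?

Basic parallel period: 4 + 4 = 8 bars.
8 (basic form) + 1 (internal expansion) + 3 (cadential extension) = 12.

12 measures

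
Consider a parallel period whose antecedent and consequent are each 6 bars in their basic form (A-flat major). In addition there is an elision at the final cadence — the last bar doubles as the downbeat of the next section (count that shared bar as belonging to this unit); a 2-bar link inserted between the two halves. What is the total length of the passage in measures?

14 measures

Basic parallel period: 6 + 6 = 12 bars.
12 (basic form) + 2 (link) = 14.
The elision shares a bar with the next section but does not change this unit's count.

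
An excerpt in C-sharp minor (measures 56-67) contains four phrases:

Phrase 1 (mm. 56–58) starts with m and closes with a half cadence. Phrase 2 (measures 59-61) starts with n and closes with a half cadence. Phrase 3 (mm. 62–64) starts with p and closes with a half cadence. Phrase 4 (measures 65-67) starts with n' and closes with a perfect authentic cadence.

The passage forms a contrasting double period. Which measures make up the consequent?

In a double period the first pair of phrases (ending half cadence) is the large antecedent and the second pair (ending perfect authentic cadence) is the large consequent; the consequent is measures 62–67.

measures 62–67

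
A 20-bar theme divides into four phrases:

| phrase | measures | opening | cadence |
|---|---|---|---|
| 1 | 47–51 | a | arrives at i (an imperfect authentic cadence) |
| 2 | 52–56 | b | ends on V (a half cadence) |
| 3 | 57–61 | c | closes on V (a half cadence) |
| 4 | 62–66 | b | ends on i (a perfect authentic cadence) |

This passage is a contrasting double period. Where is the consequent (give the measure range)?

measures 57–66

In a double period the four phrases pair into a large antecedent (phrases 1–2, ending half cadence) and a large consequent (phrases 3–4, ending perfect authentic cadence). The consequent spans mm. 57–66.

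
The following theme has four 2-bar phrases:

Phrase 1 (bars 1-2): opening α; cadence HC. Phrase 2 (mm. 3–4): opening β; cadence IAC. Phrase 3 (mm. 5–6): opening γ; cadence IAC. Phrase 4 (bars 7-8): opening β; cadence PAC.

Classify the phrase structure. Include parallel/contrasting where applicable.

contrasting double period

Four phrases in two halves: the first half (mm. 1–4) ends with an imperfect authentic cadence, the second (bars 5-8) with a perfect authentic cadence — a large antecedent–consequent pair, i.e. a double period.
Phrase 3 begins with different material from phrase 1, making it contrasting.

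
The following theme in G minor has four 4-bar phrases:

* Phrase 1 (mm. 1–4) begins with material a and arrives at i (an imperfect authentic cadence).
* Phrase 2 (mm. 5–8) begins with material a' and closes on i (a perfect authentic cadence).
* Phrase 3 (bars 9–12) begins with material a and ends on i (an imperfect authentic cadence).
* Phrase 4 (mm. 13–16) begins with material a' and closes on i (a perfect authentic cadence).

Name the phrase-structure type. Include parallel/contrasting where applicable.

The cadence pattern IAC–PAC–IAC–PAC is weak–strong twice, and phrases 3–4 restate phrases 1–2: a period heard twice, not a double period (which would end weakly at phrase 2).

repeated period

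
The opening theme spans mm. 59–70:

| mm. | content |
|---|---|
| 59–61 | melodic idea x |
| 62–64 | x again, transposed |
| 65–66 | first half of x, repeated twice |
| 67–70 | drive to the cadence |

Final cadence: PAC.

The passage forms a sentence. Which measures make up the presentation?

measures 59–64

The presentation of a sentence is the basic idea (measures 59-61) plus its repetition (bars 62–64); the presentation is therefore mm. 59–64.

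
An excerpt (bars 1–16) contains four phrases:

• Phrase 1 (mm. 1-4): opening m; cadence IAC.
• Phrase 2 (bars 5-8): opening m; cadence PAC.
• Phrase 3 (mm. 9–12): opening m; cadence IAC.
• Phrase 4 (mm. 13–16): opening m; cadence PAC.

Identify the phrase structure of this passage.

repeated period

The cadence pattern IAC–PAC–IAC–PAC is weak–strong twice, and phrases 3–4 restate phrases 1–2: a period heard twice, not a double period (which would end weakly at phrase 2).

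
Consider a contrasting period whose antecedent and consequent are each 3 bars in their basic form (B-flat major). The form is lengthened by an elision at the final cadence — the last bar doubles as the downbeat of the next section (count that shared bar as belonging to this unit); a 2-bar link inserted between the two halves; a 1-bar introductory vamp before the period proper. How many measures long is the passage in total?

Basic contrasting period: 3 + 3 = 6 bars.
6 (basic form) + 2 (link) + 1 (introduction) = 9.
The elision shares a bar with the next section but does not change this unit's count.

9 measures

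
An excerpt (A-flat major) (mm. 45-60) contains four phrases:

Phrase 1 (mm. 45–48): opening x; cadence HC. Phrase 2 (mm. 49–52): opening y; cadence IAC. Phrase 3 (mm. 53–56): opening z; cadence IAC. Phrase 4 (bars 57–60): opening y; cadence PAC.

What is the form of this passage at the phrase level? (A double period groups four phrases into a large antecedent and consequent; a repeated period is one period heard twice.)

contrasting double period

Four phrases in two halves: the first half (mm. 45-52) ends with an imperfect authentic cadence, the second (measures 53–60) with a perfect authentic cadence — a large antecedent–consequent pair, i.e. a double period.
Phrase 3 begins with different material from phrase 1, making it contrasting.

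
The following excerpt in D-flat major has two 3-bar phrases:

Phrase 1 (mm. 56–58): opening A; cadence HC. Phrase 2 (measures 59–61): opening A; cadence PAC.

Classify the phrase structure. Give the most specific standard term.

parallel period

Phrase 1 ends with a half cadence (weaker) and phrase 2 with a perfect authentic cadence (stronger): antecedent + consequent = a period.
The two phrases open with the same material (A / A), so the period is parallel.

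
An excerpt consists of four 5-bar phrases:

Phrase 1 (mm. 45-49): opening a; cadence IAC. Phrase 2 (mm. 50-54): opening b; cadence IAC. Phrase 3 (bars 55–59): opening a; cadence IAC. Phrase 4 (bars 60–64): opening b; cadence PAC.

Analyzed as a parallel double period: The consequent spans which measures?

In a double period the four phrases pair into a large antecedent (phrases 1–2, ending imperfect authentic cadence) and a large consequent (phrases 3–4, ending perfect authentic cadence). The consequent spans bars 55–64.

measures 55–64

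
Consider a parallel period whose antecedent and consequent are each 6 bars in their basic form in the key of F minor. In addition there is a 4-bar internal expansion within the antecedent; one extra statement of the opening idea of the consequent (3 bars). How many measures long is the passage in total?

Basic parallel period: 6 + 6 = 12 bars.
12 (basic form) + 4 (internal expansion) + 3 (extra statement) = 19.

19 measures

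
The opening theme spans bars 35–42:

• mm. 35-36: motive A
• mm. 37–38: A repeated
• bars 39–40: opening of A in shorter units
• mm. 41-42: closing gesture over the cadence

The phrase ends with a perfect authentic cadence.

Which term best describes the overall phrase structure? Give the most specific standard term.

sentence

Basic idea (bars 35–36) + its repetition (bars 37–38) form the presentation; fragmentation and cadence (measures 39-42) form the continuation — the 8-bar whole is a sentence.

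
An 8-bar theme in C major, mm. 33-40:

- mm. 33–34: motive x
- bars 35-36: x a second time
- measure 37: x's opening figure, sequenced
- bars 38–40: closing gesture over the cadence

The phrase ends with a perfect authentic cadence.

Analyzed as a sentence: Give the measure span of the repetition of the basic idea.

measures 35–36

The presentation of a sentence is the basic idea (mm. 33–34) plus its repetition (mm. 35–36); the repetition of the basic idea is therefore bars 35–36.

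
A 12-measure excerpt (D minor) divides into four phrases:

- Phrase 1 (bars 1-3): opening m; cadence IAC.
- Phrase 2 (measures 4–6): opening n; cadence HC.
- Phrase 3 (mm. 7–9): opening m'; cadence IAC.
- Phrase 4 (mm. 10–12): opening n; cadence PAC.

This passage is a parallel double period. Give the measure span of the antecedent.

In a double period the four phrases pair into a large antecedent (phrases 1–2, ending half cadence) and a large consequent (phrases 3–4, ending perfect authentic cadence). The antecedent spans mm. 1-6.

measures 1–6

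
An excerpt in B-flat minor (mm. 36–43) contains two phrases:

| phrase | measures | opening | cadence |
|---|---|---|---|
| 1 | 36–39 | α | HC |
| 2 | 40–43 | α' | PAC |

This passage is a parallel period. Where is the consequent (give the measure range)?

The antecedent is the phrase ending with the weaker cadence (half cadence, phrase 1) and the consequent the one ending more conclusively (perfect authentic cadence, phrase 2); the consequent is bars 40–43.

measures 40–43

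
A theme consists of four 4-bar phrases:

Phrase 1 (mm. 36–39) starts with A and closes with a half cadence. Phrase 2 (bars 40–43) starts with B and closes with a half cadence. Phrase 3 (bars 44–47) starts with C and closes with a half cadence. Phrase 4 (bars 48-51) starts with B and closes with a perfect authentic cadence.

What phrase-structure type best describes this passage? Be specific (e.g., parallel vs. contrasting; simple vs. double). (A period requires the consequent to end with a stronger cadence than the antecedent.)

contrasting double period

Four phrases in two halves: the first half (bars 36–43) ends with a half cadence, the second (measures 44-51) with a perfect authentic cadence — a large antecedent–consequent pair, i.e. a double period.
Phrase 3 begins with different material from phrase 1, making it contrasting.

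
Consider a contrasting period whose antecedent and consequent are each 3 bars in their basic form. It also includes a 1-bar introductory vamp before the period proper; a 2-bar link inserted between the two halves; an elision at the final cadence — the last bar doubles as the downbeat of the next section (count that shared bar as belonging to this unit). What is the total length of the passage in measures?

Basic contrasting period: 3 + 3 = 6 bars.
6 (basic form) + 1 (introduction) + 2 (link) = 9.
The elision shares a bar with the next section but does not change this unit's count.

9 measures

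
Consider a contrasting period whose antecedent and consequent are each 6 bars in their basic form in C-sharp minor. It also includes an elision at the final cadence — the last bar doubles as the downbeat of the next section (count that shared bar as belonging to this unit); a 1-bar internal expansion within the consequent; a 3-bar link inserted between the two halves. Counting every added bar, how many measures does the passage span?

16 measures

Basic contrasting period: 6 + 6 = 12 bars.
12 (basic form) + 1 (internal expansion) + 3 (link) = 16.
The elision shares a bar with the next section but does not change this unit's count.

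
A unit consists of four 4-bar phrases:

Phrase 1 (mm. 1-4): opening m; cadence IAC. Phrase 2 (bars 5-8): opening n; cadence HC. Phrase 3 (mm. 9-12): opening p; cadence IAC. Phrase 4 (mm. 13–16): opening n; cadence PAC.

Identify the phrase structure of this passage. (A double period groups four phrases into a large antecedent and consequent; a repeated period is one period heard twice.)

Four phrases in two halves: the first half (mm. 1-8) ends with a half cadence, the second (mm. 9–16) with a perfect authentic cadence — a large antecedent–consequent pair, i.e. a double period.
Phrase 3 begins with different material from phrase 1, making it contrasting.

contrasting double period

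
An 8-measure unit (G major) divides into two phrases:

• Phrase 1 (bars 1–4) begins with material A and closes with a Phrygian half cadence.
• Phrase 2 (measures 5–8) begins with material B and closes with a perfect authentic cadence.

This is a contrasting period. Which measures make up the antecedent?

The phrase ending with the weaker cadence (Phrygian half cadence) is the antecedent; the one ending more conclusively (perfect authentic cadence) is the consequent. The antecedent is measures 1–4.

measures 1–4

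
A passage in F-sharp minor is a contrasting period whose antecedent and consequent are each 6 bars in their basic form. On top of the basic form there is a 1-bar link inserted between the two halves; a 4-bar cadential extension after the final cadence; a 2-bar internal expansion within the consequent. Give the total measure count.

Basic contrasting period: 6 + 6 = 12 bars.
12 (basic form) + 1 (link) + 4 (cadential extension) + 2 (internal expansion) = 19.

19 measures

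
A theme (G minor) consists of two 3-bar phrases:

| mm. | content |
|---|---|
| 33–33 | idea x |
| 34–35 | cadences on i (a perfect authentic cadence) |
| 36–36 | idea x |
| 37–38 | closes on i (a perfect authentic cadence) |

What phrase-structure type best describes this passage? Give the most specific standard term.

Both phrases have the same opening (x) and the same cadence (perfect authentic cadence): the second is a restatement, not a consequent, so this is a repeated phrase rather than a period.

repeated phrase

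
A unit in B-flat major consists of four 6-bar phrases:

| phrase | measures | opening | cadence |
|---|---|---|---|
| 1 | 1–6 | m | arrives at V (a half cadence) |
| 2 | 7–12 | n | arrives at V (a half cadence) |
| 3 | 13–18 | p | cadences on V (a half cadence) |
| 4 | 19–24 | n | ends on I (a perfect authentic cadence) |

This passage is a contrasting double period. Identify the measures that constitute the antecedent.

measures 1–12

In a double period the four phrases pair into a large antecedent (phrases 1–2, ending half cadence) and a large consequent (phrases 3–4, ending perfect authentic cadence). The antecedent spans bars 1–12.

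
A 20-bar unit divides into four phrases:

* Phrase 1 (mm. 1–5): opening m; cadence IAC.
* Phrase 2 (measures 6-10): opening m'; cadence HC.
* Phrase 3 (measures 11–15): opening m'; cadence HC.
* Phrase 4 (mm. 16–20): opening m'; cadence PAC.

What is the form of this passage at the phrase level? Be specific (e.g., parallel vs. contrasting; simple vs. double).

Four phrases in two halves: the first half (bars 1–10) ends with a half cadence, the second (bars 11–20) with a perfect authentic cadence — a large antecedent–consequent pair, i.e. a double period.
Phrase 3 begins with the same material as phrase 1, making it parallel.

parallel double period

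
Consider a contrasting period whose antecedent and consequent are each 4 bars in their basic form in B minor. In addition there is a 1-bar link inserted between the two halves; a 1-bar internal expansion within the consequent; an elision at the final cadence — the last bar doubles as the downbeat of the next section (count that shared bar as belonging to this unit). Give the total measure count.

10 measures

Basic contrasting period: 4 + 4 = 8 bars.
8 (basic form) + 1 (link) + 1 (internal expansion) = 10.
The elision shares a bar with the next section but does not change this unit's count.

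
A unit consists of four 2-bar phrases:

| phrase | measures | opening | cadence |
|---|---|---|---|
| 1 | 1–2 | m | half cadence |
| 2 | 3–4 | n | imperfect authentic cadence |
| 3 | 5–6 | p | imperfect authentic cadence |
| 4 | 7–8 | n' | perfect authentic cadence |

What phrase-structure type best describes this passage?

Four phrases in two halves: the first half (mm. 1–4) ends with an imperfect authentic cadence, the second (measures 5–8) with a perfect authentic cadence — a large antecedent–consequent pair, i.e. a double period.
Phrase 3 begins with different material from phrase 1, making it contrasting.

contrasting double period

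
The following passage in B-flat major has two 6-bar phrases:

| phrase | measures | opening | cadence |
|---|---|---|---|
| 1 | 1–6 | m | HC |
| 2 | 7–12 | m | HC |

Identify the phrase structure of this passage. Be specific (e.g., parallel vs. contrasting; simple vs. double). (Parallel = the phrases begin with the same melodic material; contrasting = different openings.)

Both phrases have the same opening (m) and the same cadence (half cadence): the second is a restatement, not a consequent, so this is a repeated phrase rather than a period.

repeated phrase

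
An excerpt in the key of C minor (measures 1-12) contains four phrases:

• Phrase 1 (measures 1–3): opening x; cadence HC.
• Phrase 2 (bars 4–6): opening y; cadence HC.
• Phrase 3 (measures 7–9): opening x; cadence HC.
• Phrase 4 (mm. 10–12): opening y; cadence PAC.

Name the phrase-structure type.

Four phrases in two halves: the first half (mm. 1-6) ends with a half cadence, the second (mm. 7-12) with a perfect authentic cadence — a large antecedent–consequent pair, i.e. a double period.
Phrase 3 begins with the same material as phrase 1, making it parallel.

parallel double period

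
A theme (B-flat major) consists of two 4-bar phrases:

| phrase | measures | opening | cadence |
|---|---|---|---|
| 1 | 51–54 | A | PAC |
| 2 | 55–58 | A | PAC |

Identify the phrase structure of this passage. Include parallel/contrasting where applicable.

Both phrases have the same opening (A) and the same cadence (perfect authentic cadence): the second is a restatement, not a consequent, so this is a repeated phrase rather than a period.

repeated phrase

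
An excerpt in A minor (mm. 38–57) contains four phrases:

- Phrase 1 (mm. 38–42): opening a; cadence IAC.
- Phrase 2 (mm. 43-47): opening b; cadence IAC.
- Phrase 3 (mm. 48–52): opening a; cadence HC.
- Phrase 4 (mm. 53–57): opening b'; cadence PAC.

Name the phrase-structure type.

Four phrases in two halves: the first half (bars 38–47) ends with an imperfect authentic cadence, the second (mm. 48–57) with a perfect authentic cadence — a large antecedent–consequent pair, i.e. a double period.
Phrase 3 begins with the same material as phrase 1, making it parallel.

parallel double period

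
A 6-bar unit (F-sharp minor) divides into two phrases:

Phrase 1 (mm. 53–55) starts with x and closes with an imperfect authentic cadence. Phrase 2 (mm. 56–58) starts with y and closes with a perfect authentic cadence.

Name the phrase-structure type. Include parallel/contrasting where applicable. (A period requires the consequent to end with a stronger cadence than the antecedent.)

Phrase 1 ends with an imperfect authentic cadence (weaker) and phrase 2 with a perfect authentic cadence (stronger): antecedent + consequent = a period.
The two phrases open with different material (x / y), so the period is contrasting.

contrasting period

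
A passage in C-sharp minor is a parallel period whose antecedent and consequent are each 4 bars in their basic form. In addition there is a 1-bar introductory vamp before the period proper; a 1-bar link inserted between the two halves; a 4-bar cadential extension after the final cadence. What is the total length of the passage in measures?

Basic parallel period: 4 + 4 = 8 bars.
8 (basic form) + 1 (introduction) + 1 (link) + 4 (cadential extension) = 14.

14 measures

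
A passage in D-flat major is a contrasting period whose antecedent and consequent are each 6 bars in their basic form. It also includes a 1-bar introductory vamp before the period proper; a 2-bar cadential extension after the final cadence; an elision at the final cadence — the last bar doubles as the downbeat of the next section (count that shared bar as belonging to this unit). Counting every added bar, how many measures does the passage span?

Basic contrasting period: 6 + 6 = 12 bars.
12 (basic form) + 1 (introduction) + 2 (cadential extension) = 15.
The elision shares a bar with the next section but does not change this unit's count.

15 measures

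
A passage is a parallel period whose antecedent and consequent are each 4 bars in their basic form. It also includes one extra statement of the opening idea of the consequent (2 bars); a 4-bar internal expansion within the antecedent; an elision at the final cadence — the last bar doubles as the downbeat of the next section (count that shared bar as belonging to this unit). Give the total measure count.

14 measures

Basic parallel period: 4 + 4 = 8 bars.
8 (basic form) + 2 (extra statement) + 4 (internal expansion) = 14.
The elision shares a bar with the next section but does not change this unit's count.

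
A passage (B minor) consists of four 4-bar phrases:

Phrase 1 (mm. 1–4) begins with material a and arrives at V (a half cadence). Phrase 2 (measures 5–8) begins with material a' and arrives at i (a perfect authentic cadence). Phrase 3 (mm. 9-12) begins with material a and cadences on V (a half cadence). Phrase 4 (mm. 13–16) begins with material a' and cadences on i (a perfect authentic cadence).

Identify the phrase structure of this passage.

The cadence pattern HC–PAC–HC–PAC is weak–strong twice, and phrases 3–4 restate phrases 1–2: a period heard twice, not a double period (which would end weakly at phrase 2).

repeated period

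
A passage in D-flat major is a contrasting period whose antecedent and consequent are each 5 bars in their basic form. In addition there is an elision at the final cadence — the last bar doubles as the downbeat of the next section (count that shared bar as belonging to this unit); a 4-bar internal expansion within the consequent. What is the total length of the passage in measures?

Basic contrasting period: 5 + 5 = 10 bars.
10 (basic form) + 4 (internal expansion) = 14.
The elision shares a bar with the next section but does not change this unit's count.

14 measures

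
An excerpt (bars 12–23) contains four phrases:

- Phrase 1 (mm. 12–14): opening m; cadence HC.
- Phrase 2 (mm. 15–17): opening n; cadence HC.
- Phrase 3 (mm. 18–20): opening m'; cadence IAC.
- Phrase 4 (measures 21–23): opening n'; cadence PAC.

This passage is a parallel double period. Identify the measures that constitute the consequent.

measures 18–23

In a double period the four phrases pair into a large antecedent (phrases 1–2, ending half cadence) and a large consequent (phrases 3–4, ending perfect authentic cadence). The consequent spans mm. 18-23.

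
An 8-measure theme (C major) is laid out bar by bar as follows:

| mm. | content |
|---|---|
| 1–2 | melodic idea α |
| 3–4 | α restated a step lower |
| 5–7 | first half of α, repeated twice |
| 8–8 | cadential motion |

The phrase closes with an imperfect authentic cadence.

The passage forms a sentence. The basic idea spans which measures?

The presentation of a sentence is the basic idea (mm. 1-2) plus its repetition (measures 3–4); the basic idea is therefore mm. 1-2.

measures 1–2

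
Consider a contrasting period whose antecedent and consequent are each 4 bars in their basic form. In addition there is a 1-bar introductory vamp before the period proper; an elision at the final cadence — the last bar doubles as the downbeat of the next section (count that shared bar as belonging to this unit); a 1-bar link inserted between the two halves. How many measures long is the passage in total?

10 measures

Basic contrasting period: 4 + 4 = 8 bars.
8 (basic form) + 1 (introduction) + 1 (link) = 10.
The elision shares a bar with the next section but does not change this unit's count.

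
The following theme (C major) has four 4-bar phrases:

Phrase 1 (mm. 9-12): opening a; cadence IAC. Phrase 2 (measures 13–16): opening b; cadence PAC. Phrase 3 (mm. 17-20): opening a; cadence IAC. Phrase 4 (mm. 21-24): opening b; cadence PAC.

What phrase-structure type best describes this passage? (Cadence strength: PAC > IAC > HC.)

repeated period

The cadence pattern IAC–PAC–IAC–PAC is weak–strong twice, and phrases 3–4 restate phrases 1–2: a period heard twice, not a double period (which would end weakly at phrase 2).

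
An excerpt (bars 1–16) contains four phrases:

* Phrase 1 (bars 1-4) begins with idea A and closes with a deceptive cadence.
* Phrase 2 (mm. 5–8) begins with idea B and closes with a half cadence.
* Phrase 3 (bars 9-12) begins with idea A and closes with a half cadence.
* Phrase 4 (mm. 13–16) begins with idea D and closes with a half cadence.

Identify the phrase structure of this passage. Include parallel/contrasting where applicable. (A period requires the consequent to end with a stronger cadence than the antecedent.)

Phrase 4 ends with a half cadence, no stronger than phrase 2's half cadence, so the four phrases do not form a double period; nor do phrases 3–4 duplicate 1–2, so it is not a repeated period. With no phrase reaching a conclusive cadence, the passage is a phrase group.

phrase group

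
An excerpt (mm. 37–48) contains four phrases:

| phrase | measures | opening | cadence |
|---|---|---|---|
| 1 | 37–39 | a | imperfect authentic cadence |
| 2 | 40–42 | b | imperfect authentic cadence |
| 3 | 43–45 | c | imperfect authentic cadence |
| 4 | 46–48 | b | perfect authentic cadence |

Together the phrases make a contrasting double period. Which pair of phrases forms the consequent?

In a double period the first pair of phrases (ending imperfect authentic cadence) is the large antecedent and the second pair (ending perfect authentic cadence) is the large consequent; the consequent is phrases 3 and 4.

phrases 3 and 4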